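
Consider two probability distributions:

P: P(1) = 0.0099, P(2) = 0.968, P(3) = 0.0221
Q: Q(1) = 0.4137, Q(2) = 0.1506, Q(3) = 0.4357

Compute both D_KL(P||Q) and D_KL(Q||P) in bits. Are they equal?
D_KL(P||Q) = 2.4500 bits, D_KL(Q||P) = 3.6976 bits. No, they are not equal.

D_KL(P||Q) = Σ P(x) log₂(P(x)/Q(x))

Computing term by term:
  P(1)·log₂(P(1)/Q(1)) = 0.0099·log₂(0.0099/0.4137) = -0.05331
  P(2)·log₂(P(2)/Q(2)) = 0.968·log₂(0.968/0.1506) = 2.59839
  P(3)·log₂(P(3)/Q(3)) = 0.0221·log₂(0.0221/0.4357) = -0.09506

D_KL(P||Q) = -0.05331 + 2.59839 - 0.09506 = 2.45002 ≈ 2.4500 bits

D_KL(Q||P) = Σ Q(x) log₂(Q(x)/P(x))

Computing term by term:
  Q(1)·log₂(Q(1)/P(1)) = 0.4137·log₂(0.4137/0.0099) = 2.22778
  Q(2)·log₂(Q(2)/P(2)) = 0.1506·log₂(0.1506/0.968) = -0.40425
  Q(3)·log₂(Q(3)/P(3)) = 0.4357·log₂(0.4357/0.0221) = 1.87404

D_KL(Q||P) = 2.22778 - 0.40425 + 1.87404 = 3.69757 ≈ 3.6976 bits

These are NOT equal (difference: 1.2476 bits). KL divergence is asymmetric: D_KL(P||Q) ≠ D_KL(Q||P) in general.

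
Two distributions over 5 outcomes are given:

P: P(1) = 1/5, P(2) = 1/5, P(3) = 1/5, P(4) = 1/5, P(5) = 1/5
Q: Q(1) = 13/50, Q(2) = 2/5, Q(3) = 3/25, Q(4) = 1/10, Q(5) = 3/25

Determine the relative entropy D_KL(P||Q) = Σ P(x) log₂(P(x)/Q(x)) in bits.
0.2191 bits

D_KL(P||Q) = Σ P(x) log₂(P(x)/Q(x))

Computing term by term:
  P(1)·log₂(P(1)/Q(1)) = (1/5)·log₂((1/5)/(13/50)) = -0.07570
  P(2)·log₂(P(2)/Q(2)) = (1/5)·log₂((1/5)/(2/5)) = -0.20000
  P(3)·log₂(P(3)/Q(3)) = (1/5)·log₂((1/5)/(3/25)) = 0.14739
  P(4)·log₂(P(4)/Q(4)) = (1/5)·log₂((1/5)/(1/10)) = 0.20000
  P(5)·log₂(P(5)/Q(5)) = (1/5)·log₂((1/5)/(3/25)) = 0.14739

D_KL(P||Q) = -0.07570 - 0.20000 + 0.14739 + 0.20000 + 0.14739 = 0.21908 ≈ 0.2191 bits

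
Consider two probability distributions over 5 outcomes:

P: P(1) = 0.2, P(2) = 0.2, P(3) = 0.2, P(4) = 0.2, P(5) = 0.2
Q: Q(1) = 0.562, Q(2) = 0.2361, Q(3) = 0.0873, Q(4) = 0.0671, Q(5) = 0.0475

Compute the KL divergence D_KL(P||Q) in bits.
0.6231 bits

D_KL(P||Q) = Σ P(x) log₂(P(x)/Q(x))

Computing term by term:
  P(1)·log₂(P(1)/Q(1)) = 0.2·log₂(0.2/0.562) = -0.29811
  P(2)·log₂(P(2)/Q(2)) = 0.2·log₂(0.2/0.2361) = -0.04788
  P(3)·log₂(P(3)/Q(3)) = 0.2·log₂(0.2/0.0873) = 0.23919
  P(4)·log₂(P(4)/Q(4)) = 0.2·log₂(0.2/0.0671) = 0.31512
  P(5)·log₂(P(5)/Q(5)) = 0.2·log₂(0.2/0.0475) = 0.41480

D_KL(P||Q) = -0.29811 - 0.04788 + 0.23919 + 0.31512 + 0.41480 = 0.62312 ≈ 0.6231 bits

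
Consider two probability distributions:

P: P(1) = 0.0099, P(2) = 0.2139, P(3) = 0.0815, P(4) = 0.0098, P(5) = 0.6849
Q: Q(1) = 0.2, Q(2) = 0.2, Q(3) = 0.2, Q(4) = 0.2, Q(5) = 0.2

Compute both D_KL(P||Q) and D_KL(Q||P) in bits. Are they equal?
D_KL(P||Q) = 1.0459 bits, D_KL(Q||P) = 1.6220 bits. No, they are not equal.

D_KL(P||Q) = Σ P(x) log₂(P(x)/Q(x))

Computing term by term:
  P(1)·log₂(P(1)/Q(1)) = 0.0099·log₂(0.0099/0.2) = -0.04293
  P(2)·log₂(P(2)/Q(2)) = 0.2139·log₂(0.2139/0.2) = 0.02073
  P(3)·log₂(P(3)/Q(3)) = 0.0815·log₂(0.0815/0.2) = -0.10555
  P(4)·log₂(P(4)/Q(4)) = 0.0098·log₂(0.0098/0.2) = -0.04264
  P(5)·log₂(P(5)/Q(5)) = 0.6849·log₂(0.6849/0.2) = 1.21631

D_KL(P||Q) = -0.04293 + 0.02073 - 0.10555 - 0.04264 + 1.21631 = 1.04592 ≈ 1.0459 bits

D_KL(Q||P) = Σ Q(x) log₂(Q(x)/P(x))

Computing term by term:
  Q(1)·log₂(Q(1)/P(1)) = 0.2·log₂(0.2/0.0099) = 0.86729
  Q(2)·log₂(Q(2)/P(2)) = 0.2·log₂(0.2/0.2139) = -0.01939
  Q(3)·log₂(Q(3)/P(3)) = 0.2·log₂(0.2/0.0815) = 0.25903
  Q(4)·log₂(Q(4)/P(4)) = 0.2·log₂(0.2/0.0098) = 0.87021
  Q(5)·log₂(Q(5)/P(5)) = 0.2·log₂(0.2/0.6849) = -0.35518

D_KL(Q||P) = 0.86729 - 0.01939 + 0.25903 + 0.87021 - 0.35518 = 1.62196 ≈ 1.6220 bits

These are NOT equal (difference: 0.5761 bits). KL divergence is asymmetric: D_KL(P||Q) ≠ D_KL(Q||P) in general.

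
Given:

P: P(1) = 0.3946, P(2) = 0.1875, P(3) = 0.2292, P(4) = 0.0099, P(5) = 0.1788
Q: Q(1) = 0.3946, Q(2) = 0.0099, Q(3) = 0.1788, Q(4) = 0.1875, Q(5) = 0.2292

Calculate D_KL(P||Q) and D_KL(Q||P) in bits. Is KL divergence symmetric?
D_KL(P||Q) = 0.7717 bits, D_KL(Q||P) = 0.7717 bits. The two values coincide for this particular pair, but no — KL divergence is not symmetric in general.

D_KL(P||Q) = Σ P(x) log₂(P(x)/Q(x))

Computing term by term:
  P(1)·log₂(P(1)/Q(1)) = 0.3946·log₂(0.3946/0.3946) = 0.00000
  P(2)·log₂(P(2)/Q(2)) = 0.1875·log₂(0.1875/0.0099) = 0.79562
  P(3)·log₂(P(3)/Q(3)) = 0.2292·log₂(0.2292/0.1788) = 0.08211
  P(4)·log₂(P(4)/Q(4)) = 0.0099·log₂(0.0099/0.1875) = -0.04201
  P(5)·log₂(P(5)/Q(5)) = 0.1788·log₂(0.1788/0.2292) = -0.06406

D_KL(P||Q) = 0.00000 + 0.79562 + 0.08211 - 0.04201 - 0.06406 = 0.77166 ≈ 0.7717 bits

D_KL(Q||P) = Σ Q(x) log₂(Q(x)/P(x))

Computing term by term:
  Q(1)·log₂(Q(1)/P(1)) = 0.3946·log₂(0.3946/0.3946) = 0.00000
  Q(2)·log₂(Q(2)/P(2)) = 0.0099·log₂(0.0099/0.1875) = -0.04201
  Q(3)·log₂(Q(3)/P(3)) = 0.1788·log₂(0.1788/0.2292) = -0.06406
  Q(4)·log₂(Q(4)/P(4)) = 0.1875·log₂(0.1875/0.0099) = 0.79562
  Q(5)·log₂(Q(5)/P(5)) = 0.2292·log₂(0.2292/0.1788) = 0.08211

D_KL(Q||P) = 0.00000 - 0.04201 - 0.06406 + 0.79562 + 0.08211 = 0.77166 ≈ 0.7717 bits

These ARE equal here. Q is P with outcomes relabeled (Q(2) = P(4), Q(3) = P(5), Q(4) = P(2), Q(5) = P(3)) by a relabeling that is its own inverse, so the two sums contain exactly the same terms in a different order. This is a special case — KL divergence is not symmetric in general: D_KL(P||Q) ≠ D_KL(Q||P) for most P, Q.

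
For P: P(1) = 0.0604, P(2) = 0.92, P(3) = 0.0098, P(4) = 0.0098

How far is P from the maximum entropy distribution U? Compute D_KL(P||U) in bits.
1.5140 bits

U(i) = 1/4 for all i

D_KL(P||U) = Σ P(x) log₂(P(x) / (1/4))
           = Σ P(x) log₂(P(x)) + log₂(4)
           = log₂(4) - H(P)

H(P) = -Σ P(x) log₂(P(x)):
  -P(1)·log₂(P(1)) = -(0.0604)·log₂(0.0604) = 0.24458
  -P(2)·log₂(P(2)) = -(0.92)·log₂(0.92) = 0.11067
  -P(3)·log₂(P(3)) = -(0.0098)·log₂(0.0098) = 0.06540
  -P(4)·log₂(P(4)) = -(0.0098)·log₂(0.0098) = 0.06540
H(P) = 0.24458 + 0.11067 + 0.06540 + 0.06540 = 0.48605 bits

log₂(4) = 2.00000 bits

D_KL(P||U) = 2.00000 - 0.48605 = 1.51395 ≈ 1.5140 bits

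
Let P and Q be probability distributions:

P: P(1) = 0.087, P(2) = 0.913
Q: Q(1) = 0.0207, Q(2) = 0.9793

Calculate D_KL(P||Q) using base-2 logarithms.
0.0879 bits

D_KL(P||Q) = Σ P(x) log₂(P(x)/Q(x))

Computing term by term:
  P(1)·log₂(P(1)/Q(1)) = 0.087·log₂(0.087/0.0207) = 0.18021
  P(2)·log₂(P(2)/Q(2)) = 0.913·log₂(0.913/0.9793) = -0.09234

D_KL(P||Q) = 0.18021 - 0.09234 = 0.08787 ≈ 0.0879 bits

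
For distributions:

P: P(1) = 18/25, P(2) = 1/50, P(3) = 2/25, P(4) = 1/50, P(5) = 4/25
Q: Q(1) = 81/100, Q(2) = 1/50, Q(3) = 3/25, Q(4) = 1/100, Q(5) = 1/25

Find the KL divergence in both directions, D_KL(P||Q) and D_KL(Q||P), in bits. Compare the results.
D_KL(P||Q) = 0.1709 bits, D_KL(Q||P) = 0.1178 bits. D_KL(P||Q) is larger than D_KL(Q||P) by 0.0531 bits; the two directions differ.

D_KL(P||Q) = Σ P(x) log₂(P(x)/Q(x))

Computing term by term:
  P(1)·log₂(P(1)/Q(1)) = (18/25)·log₂((18/25)/(81/100)) = -0.12235
  P(2)·log₂(P(2)/Q(2)) = (1/50)·log₂((1/50)/(1/50)) = 0.00000
  P(3)·log₂(P(3)/Q(3)) = (2/25)·log₂((2/25)/(3/25)) = -0.04680
  P(4)·log₂(P(4)/Q(4)) = (1/50)·log₂((1/50)/(1/100)) = 0.02000
  P(5)·log₂(P(5)/Q(5)) = (4/25)·log₂((4/25)/(1/25)) = 0.32000

D_KL(P||Q) = -0.12235 + 0.00000 - 0.04680 + 0.02000 + 0.32000 = 0.17085 ≈ 0.1709 bits

D_KL(Q||P) = Σ Q(x) log₂(Q(x)/P(x))

Computing term by term:
  Q(1)·log₂(Q(1)/P(1)) = (81/100)·log₂((81/100)/(18/25)) = 0.13764
  Q(2)·log₂(Q(2)/P(2)) = (1/50)·log₂((1/50)/(1/50)) = 0.00000
  Q(3)·log₂(Q(3)/P(3)) = (3/25)·log₂((3/25)/(2/25)) = 0.07020
  Q(4)·log₂(Q(4)/P(4)) = (1/100)·log₂((1/100)/(1/50)) = -0.01000
  Q(5)·log₂(Q(5)/P(5)) = (1/25)·log₂((1/25)/(4/25)) = -0.08000

D_KL(Q||P) = 0.13764 + 0.00000 + 0.07020 - 0.01000 - 0.08000 = 0.11784 ≈ 0.1178 bits

These are NOT equal (difference: 0.0531 bits). KL divergence is asymmetric: D_KL(P||Q) ≠ D_KL(Q||P) in general.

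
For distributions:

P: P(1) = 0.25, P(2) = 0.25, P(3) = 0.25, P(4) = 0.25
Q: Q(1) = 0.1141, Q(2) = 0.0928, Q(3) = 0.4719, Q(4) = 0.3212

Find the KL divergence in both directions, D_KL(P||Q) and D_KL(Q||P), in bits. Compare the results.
D_KL(P||Q) = 0.3208 bits, D_KL(Q||P) = 0.2869 bits. D_KL(P||Q) is larger than D_KL(Q||P) by 0.0339 bits; the two directions differ.

D_KL(P||Q) = Σ P(x) log₂(P(x)/Q(x))

Computing term by term:
  P(1)·log₂(P(1)/Q(1)) = 0.25·log₂(0.25/0.1141) = 0.28291
  P(2)·log₂(P(2)/Q(2)) = 0.25·log₂(0.25/0.0928) = 0.35743
  P(3)·log₂(P(3)/Q(3)) = 0.25·log₂(0.25/0.4719) = -0.22914
  P(4)·log₂(P(4)/Q(4)) = 0.25·log₂(0.25/0.3212) = -0.09039

D_KL(P||Q) = 0.28291 + 0.35743 - 0.22914 - 0.09039 = 0.32081 ≈ 0.3208 bits

D_KL(Q||P) = Σ Q(x) log₂(Q(x)/P(x))

Computing term by term:
  Q(1)·log₂(Q(1)/P(1)) = 0.1141·log₂(0.1141/0.25) = -0.12912
  Q(2)·log₂(Q(2)/P(2)) = 0.0928·log₂(0.0928/0.25) = -0.13268
  Q(3)·log₂(Q(3)/P(3)) = 0.4719·log₂(0.4719/0.25) = 0.43252
  Q(4)·log₂(Q(4)/P(4)) = 0.3212·log₂(0.3212/0.25) = 0.11613

D_KL(Q||P) = -0.12912 - 0.13268 + 0.43252 + 0.11613 = 0.28685 ≈ 0.2869 bits

These are NOT equal (difference: 0.0339 bits). KL divergence is asymmetric: D_KL(P||Q) ≠ D_KL(Q||P) in general.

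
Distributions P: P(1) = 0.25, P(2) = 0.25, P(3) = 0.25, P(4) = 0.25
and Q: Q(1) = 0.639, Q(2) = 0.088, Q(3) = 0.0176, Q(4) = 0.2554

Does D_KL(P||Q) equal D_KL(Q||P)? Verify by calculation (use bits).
D_KL(P||Q) = 0.9875 bits, D_KL(Q||P) = 0.6731 bits. No — D_KL(P||Q) ≠ D_KL(Q||P) for this pair.

D_KL(P||Q) = Σ P(x) log₂(P(x)/Q(x))

Computing term by term:
  P(1)·log₂(P(1)/Q(1)) = 0.25·log₂(0.25/0.639) = -0.33847
  P(2)·log₂(P(2)/Q(2)) = 0.25·log₂(0.25/0.088) = 0.37659
  P(3)·log₂(P(3)/Q(3)) = 0.25·log₂(0.25/0.0176) = 0.95707
  P(4)·log₂(P(4)/Q(4)) = 0.25·log₂(0.25/0.2554) = -0.00771

D_KL(P||Q) = -0.33847 + 0.37659 + 0.95707 - 0.00771 = 0.98748 ≈ 0.9875 bits

D_KL(Q||P) = Σ Q(x) log₂(Q(x)/P(x))

Computing term by term:
  Q(1)·log₂(Q(1)/P(1)) = 0.639·log₂(0.639/0.25) = 0.86513
  Q(2)·log₂(Q(2)/P(2)) = 0.088·log₂(0.088/0.25) = -0.13256
  Q(3)·log₂(Q(3)/P(3)) = 0.0176·log₂(0.0176/0.25) = -0.06738
  Q(4)·log₂(Q(4)/P(4)) = 0.2554·log₂(0.2554/0.25) = 0.00787

D_KL(Q||P) = 0.86513 - 0.13256 - 0.06738 + 0.00787 = 0.67306 ≈ 0.6731 bits

These are NOT equal (difference: 0.3144 bits). KL divergence is asymmetric: D_KL(P||Q) ≠ D_KL(Q||P) in general.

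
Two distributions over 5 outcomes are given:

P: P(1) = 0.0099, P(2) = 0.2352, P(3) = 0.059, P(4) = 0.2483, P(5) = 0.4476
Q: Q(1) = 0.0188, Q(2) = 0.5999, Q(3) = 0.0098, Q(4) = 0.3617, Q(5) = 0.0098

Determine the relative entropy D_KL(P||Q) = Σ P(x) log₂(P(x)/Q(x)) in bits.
2.1589 bits

D_KL(P||Q) = Σ P(x) log₂(P(x)/Q(x))

Computing term by term:
  P(1)·log₂(P(1)/Q(1)) = 0.0099·log₂(0.0099/0.0188) = -0.00916
  P(2)·log₂(P(2)/Q(2)) = 0.2352·log₂(0.2352/0.5999) = -0.31772
  P(3)·log₂(P(3)/Q(3)) = 0.059·log₂(0.059/0.0098) = 0.15280
  P(4)·log₂(P(4)/Q(4)) = 0.2483·log₂(0.2483/0.3617) = -0.13475
  P(5)·log₂(P(5)/Q(5)) = 0.4476·log₂(0.4476/0.0098) = 2.46775

D_KL(P||Q) = -0.00916 - 0.31772 + 0.15280 - 0.13475 + 2.46775 = 2.15892 ≈ 2.1589 bits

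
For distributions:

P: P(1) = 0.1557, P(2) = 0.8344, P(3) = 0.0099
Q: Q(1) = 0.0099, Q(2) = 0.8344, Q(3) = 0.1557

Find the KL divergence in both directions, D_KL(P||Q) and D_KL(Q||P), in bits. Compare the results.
D_KL(P||Q) = 0.5796 bits, D_KL(Q||P) = 0.5796 bits. The two directions give exactly the same value for this pair.

D_KL(P||Q) = Σ P(x) log₂(P(x)/Q(x))

Computing term by term:
  P(1)·log₂(P(1)/Q(1)) = 0.1557·log₂(0.1557/0.0099) = 0.61894
  P(2)·log₂(P(2)/Q(2)) = 0.8344·log₂(0.8344/0.8344) = 0.00000
  P(3)·log₂(P(3)/Q(3)) = 0.0099·log₂(0.0099/0.1557) = -0.03935

D_KL(P||Q) = 0.61894 + 0.00000 - 0.03935 = 0.57959 ≈ 0.5796 bits

D_KL(Q||P) = Σ Q(x) log₂(Q(x)/P(x))

Computing term by term:
  Q(1)·log₂(Q(1)/P(1)) = 0.0099·log₂(0.0099/0.1557) = -0.03935
  Q(2)·log₂(Q(2)/P(2)) = 0.8344·log₂(0.8344/0.8344) = 0.00000
  Q(3)·log₂(Q(3)/P(3)) = 0.1557·log₂(0.1557/0.0099) = 0.61894

D_KL(Q||P) = -0.03935 + 0.00000 + 0.61894 = 0.57959 ≈ 0.5796 bits

These ARE equal here. Q is P with outcomes relabeled (Q(1) = P(3), Q(3) = P(1)) by a relabeling that is its own inverse, so the two sums contain exactly the same terms in a different order. This is a special case — KL divergence is not symmetric in general: D_KL(P||Q) ≠ D_KL(Q||P) for most P, Q.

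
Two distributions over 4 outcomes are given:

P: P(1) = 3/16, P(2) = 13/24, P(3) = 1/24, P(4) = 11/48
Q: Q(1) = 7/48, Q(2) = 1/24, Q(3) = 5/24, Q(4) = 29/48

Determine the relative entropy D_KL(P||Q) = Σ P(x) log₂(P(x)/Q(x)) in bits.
1.6551 bits

D_KL(P||Q) = Σ P(x) log₂(P(x)/Q(x))

Computing term by term:
  P(1)·log₂(P(1)/Q(1)) = (3/16)·log₂((3/16)/(7/48)) = 0.06798
  P(2)·log₂(P(2)/Q(2)) = (13/24)·log₂((13/24)/(1/24)) = 2.00440
  P(3)·log₂(P(3)/Q(3)) = (1/24)·log₂((1/24)/(5/24)) = -0.09675
  P(4)·log₂(P(4)/Q(4)) = (11/48)·log₂((11/48)/(29/48)) = -0.32050

D_KL(P||Q) = 0.06798 + 2.00440 - 0.09675 - 0.32050 = 1.65513 ≈ 1.6551 bits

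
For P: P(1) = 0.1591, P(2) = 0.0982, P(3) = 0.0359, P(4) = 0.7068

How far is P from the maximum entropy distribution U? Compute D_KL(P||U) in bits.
0.7231 bits

U(i) = 1/4 for all i

D_KL(P||U) = Σ P(x) log₂(P(x) / (1/4))
           = Σ P(x) log₂(P(x)) + log₂(4)
           = log₂(4) - H(P)

H(P) = -Σ P(x) log₂(P(x)):
  -P(1)·log₂(P(1)) = -(0.1591)·log₂(0.1591) = 0.42193
  -P(2)·log₂(P(2)) = -(0.0982)·log₂(0.0982) = 0.32879
  -P(3)·log₂(P(3)) = -(0.0359)·log₂(0.0359) = 0.17232
  -P(4)·log₂(P(4)) = -(0.7068)·log₂(0.7068) = 0.35384
H(P) = 0.42193 + 0.32879 + 0.17232 + 0.35384 = 1.27688 bits

log₂(4) = 2.00000 bits

D_KL(P||U) = 2.00000 - 1.27688 = 0.72312 ≈ 0.7231 bits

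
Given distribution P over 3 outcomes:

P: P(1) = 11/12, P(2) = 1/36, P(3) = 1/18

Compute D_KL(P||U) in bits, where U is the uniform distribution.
1.0946 bits

U(i) = 1/3 for all i

D_KL(P||U) = Σ P(x) log₂(P(x) / (1/3))
           = Σ P(x) log₂(P(x)) + log₂(3)
           = log₂(3) - H(P)

H(P) = -Σ P(x) log₂(P(x)):
  -P(1)·log₂(P(1)) = -(11/12)·log₂(11/12) = 0.11507
  -P(2)·log₂(P(2)) = -(1/36)·log₂(1/36) = 0.14361
  -P(3)·log₂(P(3)) = -(1/18)·log₂(1/18) = 0.23166
H(P) = 0.11507 + 0.14361 + 0.23166 = 0.49034 bits

log₂(3) = 1.58496 bits

D_KL(P||U) = 1.58496 - 0.49034 = 1.09462 ≈ 1.0946 bits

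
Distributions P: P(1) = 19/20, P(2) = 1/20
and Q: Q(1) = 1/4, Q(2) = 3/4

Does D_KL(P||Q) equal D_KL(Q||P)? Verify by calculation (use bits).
D_KL(P||Q) = 1.6344 bits, D_KL(Q||P) = 2.4487 bits. No — D_KL(P||Q) ≠ D_KL(Q||P) for this pair.

D_KL(P||Q) = Σ P(x) log₂(P(x)/Q(x))

Computing term by term:
  P(1)·log₂(P(1)/Q(1)) = (19/20)·log₂((19/20)/(1/4)) = 1.82970
  P(2)·log₂(P(2)/Q(2)) = (1/20)·log₂((1/20)/(3/4)) = -0.19534

D_KL(P||Q) = 1.82970 - 0.19534 = 1.63436 ≈ 1.6344 bits

D_KL(Q||P) = Σ Q(x) log₂(Q(x)/P(x))

Computing term by term:
  Q(1)·log₂(Q(1)/P(1)) = (1/4)·log₂((1/4)/(19/20)) = -0.48150
  Q(2)·log₂(Q(2)/P(2)) = (3/4)·log₂((3/4)/(1/20)) = 2.93017

D_KL(Q||P) = -0.48150 + 2.93017 = 2.44867 ≈ 2.4487 bits

These are NOT equal (difference: 0.8143 bits). KL divergence is asymmetric: D_KL(P||Q) ≠ D_KL(Q||P) in general.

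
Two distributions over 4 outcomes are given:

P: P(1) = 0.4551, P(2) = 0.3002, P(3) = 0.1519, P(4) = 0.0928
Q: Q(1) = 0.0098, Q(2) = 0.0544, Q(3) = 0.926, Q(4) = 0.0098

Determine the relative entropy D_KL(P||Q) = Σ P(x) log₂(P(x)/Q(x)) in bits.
3.1646 bits

D_KL(P||Q) = Σ P(x) log₂(P(x)/Q(x))

Computing term by term:
  P(1)·log₂(P(1)/Q(1)) = 0.4551·log₂(0.4551/0.0098) = 2.52001
  P(2)·log₂(P(2)/Q(2)) = 0.3002·log₂(0.3002/0.0544) = 0.73977
  P(3)·log₂(P(3)/Q(3)) = 0.1519·log₂(0.1519/0.926) = -0.39614
  P(4)·log₂(P(4)/Q(4)) = 0.0928·log₂(0.0928/0.0098) = 0.30098

D_KL(P||Q) = 2.52001 + 0.73977 - 0.39614 + 0.30098 = 3.16462 ≈ 3.1646 bits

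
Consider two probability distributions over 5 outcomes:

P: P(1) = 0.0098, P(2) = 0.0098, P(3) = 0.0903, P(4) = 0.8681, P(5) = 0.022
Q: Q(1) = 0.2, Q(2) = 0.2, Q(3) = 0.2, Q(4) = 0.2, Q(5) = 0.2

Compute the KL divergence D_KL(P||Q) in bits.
1.5796 bits

D_KL(P||Q) = Σ P(x) log₂(P(x)/Q(x))

Computing term by term:
  P(1)·log₂(P(1)/Q(1)) = 0.0098·log₂(0.0098/0.2) = -0.04264
  P(2)·log₂(P(2)/Q(2)) = 0.0098·log₂(0.0098/0.2) = -0.04264
  P(3)·log₂(P(3)/Q(3)) = 0.0903·log₂(0.0903/0.2) = -0.10359
  P(4)·log₂(P(4)/Q(4)) = 0.8681·log₂(0.8681/0.2) = 1.83852
  P(5)·log₂(P(5)/Q(5)) = 0.022·log₂(0.022/0.2) = -0.07006

D_KL(P||Q) = -0.04264 - 0.04264 - 0.10359 + 1.83852 - 0.07006 = 1.57959 ≈ 1.5796 bits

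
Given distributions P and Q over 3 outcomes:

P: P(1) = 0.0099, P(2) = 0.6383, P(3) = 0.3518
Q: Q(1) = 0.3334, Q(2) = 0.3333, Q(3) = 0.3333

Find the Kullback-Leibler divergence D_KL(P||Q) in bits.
0.5755 bits

D_KL(P||Q) = Σ P(x) log₂(P(x)/Q(x))

Computing term by term:
  P(1)·log₂(P(1)/Q(1)) = 0.0099·log₂(0.0099/0.3334) = -0.05023
  P(2)·log₂(P(2)/Q(2)) = 0.6383·log₂(0.6383/0.3333) = 0.59835
  P(3)·log₂(P(3)/Q(3)) = 0.3518·log₂(0.3518/0.3333) = 0.02742

D_KL(P||Q) = -0.05023 + 0.59835 + 0.02742 = 0.57554 ≈ 0.5755 bits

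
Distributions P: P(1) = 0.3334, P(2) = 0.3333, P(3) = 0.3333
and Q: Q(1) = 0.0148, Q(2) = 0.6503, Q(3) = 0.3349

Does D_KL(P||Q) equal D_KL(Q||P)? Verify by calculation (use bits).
D_KL(P||Q) = 1.1745 bits, D_KL(Q||P) = 0.5629 bits. No — D_KL(P||Q) ≠ D_KL(Q||P) for this pair.

D_KL(P||Q) = Σ P(x) log₂(P(x)/Q(x))

Computing term by term:
  P(1)·log₂(P(1)/Q(1)) = 0.3334·log₂(0.3334/0.0148) = 1.49816
  P(2)·log₂(P(2)/Q(2)) = 0.3333·log₂(0.3333/0.6503) = -0.32140
  P(3)·log₂(P(3)/Q(3)) = 0.3333·log₂(0.3333/0.3349) = -0.00230

D_KL(P||Q) = 1.49816 - 0.32140 - 0.00230 = 1.17446 ≈ 1.1745 bits

D_KL(Q||P) = Σ Q(x) log₂(Q(x)/P(x))

Computing term by term:
  Q(1)·log₂(Q(1)/P(1)) = 0.0148·log₂(0.0148/0.3334) = -0.06651
  Q(2)·log₂(Q(2)/P(2)) = 0.6503·log₂(0.6503/0.3333) = 0.62707
  Q(3)·log₂(Q(3)/P(3)) = 0.3349·log₂(0.3349/0.3333) = 0.00231

D_KL(Q||P) = -0.06651 + 0.62707 + 0.00231 = 0.56287 ≈ 0.5629 bits

These are NOT equal (difference: 0.6116 bits). KL divergence is asymmetric: D_KL(P||Q) ≠ D_KL(Q||P) in general.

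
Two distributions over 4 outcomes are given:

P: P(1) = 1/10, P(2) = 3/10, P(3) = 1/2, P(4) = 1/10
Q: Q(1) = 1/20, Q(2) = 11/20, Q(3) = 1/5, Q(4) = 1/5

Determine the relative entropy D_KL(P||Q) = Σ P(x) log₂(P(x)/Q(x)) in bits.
0.3986 bits

D_KL(P||Q) = Σ P(x) log₂(P(x)/Q(x))

Computing term by term:
  P(1)·log₂(P(1)/Q(1)) = (1/10)·log₂((1/10)/(1/20)) = 0.10000
  P(2)·log₂(P(2)/Q(2)) = (3/10)·log₂((3/10)/(11/20)) = -0.26234
  P(3)·log₂(P(3)/Q(3)) = (1/2)·log₂((1/2)/(1/5)) = 0.66096
  P(4)·log₂(P(4)/Q(4)) = (1/10)·log₂((1/10)/(1/5)) = -0.10000

D_KL(P||Q) = 0.10000 - 0.26234 + 0.66096 - 0.10000 = 0.39862 ≈ 0.3986 bits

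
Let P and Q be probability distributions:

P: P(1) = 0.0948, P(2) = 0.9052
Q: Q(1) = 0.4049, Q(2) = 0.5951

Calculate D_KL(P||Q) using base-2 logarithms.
0.3492 bits

D_KL(P||Q) = Σ P(x) log₂(P(x)/Q(x))

Computing term by term:
  P(1)·log₂(P(1)/Q(1)) = 0.0948·log₂(0.0948/0.4049) = -0.19857
  P(2)·log₂(P(2)/Q(2)) = 0.9052·log₂(0.9052/0.5951) = 0.54774

D_KL(P||Q) = -0.19857 + 0.54774 = 0.34917 ≈ 0.3492 bits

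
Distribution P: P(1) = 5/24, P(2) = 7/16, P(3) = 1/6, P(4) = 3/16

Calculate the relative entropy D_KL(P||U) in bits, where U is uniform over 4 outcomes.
0.1231 bits

U(i) = 1/4 for all i

D_KL(P||U) = Σ P(x) log₂(P(x) / (1/4))
           = Σ P(x) log₂(P(x)) + log₂(4)
           = log₂(4) - H(P)

H(P) = -Σ P(x) log₂(P(x)):
  -P(1)·log₂(P(1)) = -(5/24)·log₂(5/24) = 0.47147
  -P(2)·log₂(P(2)) = -(7/16)·log₂(7/16) = 0.52178
  -P(3)·log₂(P(3)) = -(1/6)·log₂(1/6) = 0.43083
  -P(4)·log₂(P(4)) = -(3/16)·log₂(3/16) = 0.45282
H(P) = 0.47147 + 0.52178 + 0.43083 + 0.45282 = 1.87690 bits

log₂(4) = 2.00000 bits

D_KL(P||U) = 2.00000 - 1.87690 = 0.12310 ≈ 0.1231 bits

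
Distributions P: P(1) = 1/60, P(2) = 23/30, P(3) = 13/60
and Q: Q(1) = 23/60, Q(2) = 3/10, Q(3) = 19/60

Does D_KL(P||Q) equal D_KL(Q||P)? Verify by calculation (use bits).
D_KL(P||Q) = 0.8438 bits, D_KL(Q||P) = 1.5013 bits. No — D_KL(P||Q) ≠ D_KL(Q||P) for this pair.

D_KL(P||Q) = Σ P(x) log₂(P(x)/Q(x))

Computing term by term:
  P(1)·log₂(P(1)/Q(1)) = (1/60)·log₂((1/60)/(23/60)) = -0.07539
  P(2)·log₂(P(2)/Q(2)) = (23/30)·log₂((23/30)/(3/10)) = 1.03779
  P(3)·log₂(P(3)/Q(3)) = (13/60)·log₂((13/60)/(19/60)) = -0.11862

D_KL(P||Q) = -0.07539 + 1.03779 - 0.11862 = 0.84378 ≈ 0.8438 bits

D_KL(Q||P) = Σ Q(x) log₂(Q(x)/P(x))

Computing term by term:
  Q(1)·log₂(Q(1)/P(1)) = (23/60)·log₂((23/60)/(1/60)) = 1.73403
  Q(2)·log₂(Q(2)/P(2)) = (3/10)·log₂((3/10)/(23/30)) = -0.40609
  Q(3)·log₂(Q(3)/P(3)) = (19/60)·log₂((19/60)/(13/60)) = 0.17337

D_KL(Q||P) = 1.73403 - 0.40609 + 0.17337 = 1.50131 ≈ 1.5013 bits

These are NOT equal (difference: 0.6575 bits). KL divergence is asymmetric: D_KL(P||Q) ≠ D_KL(Q||P) in general.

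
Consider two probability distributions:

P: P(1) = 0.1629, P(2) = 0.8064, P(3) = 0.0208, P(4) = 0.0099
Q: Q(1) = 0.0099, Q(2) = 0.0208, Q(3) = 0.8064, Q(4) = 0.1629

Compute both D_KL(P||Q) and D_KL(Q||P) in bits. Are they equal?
D_KL(P||Q) = 4.7637 bits, D_KL(Q||P) = 4.7637 bits. Yes, in this case they are equal (although KL divergence is not symmetric in general).

D_KL(P||Q) = Σ P(x) log₂(P(x)/Q(x))

Computing term by term:
  P(1)·log₂(P(1)/Q(1)) = 0.1629·log₂(0.1629/0.0099) = 0.65818
  P(2)·log₂(P(2)/Q(2)) = 0.8064·log₂(0.8064/0.0208) = 4.25524
  P(3)·log₂(P(3)/Q(3)) = 0.0208·log₂(0.0208/0.8064) = -0.10976
  P(4)·log₂(P(4)/Q(4)) = 0.0099·log₂(0.0099/0.1629) = -0.04000

D_KL(P||Q) = 0.65818 + 4.25524 - 0.10976 - 0.04000 = 4.76366 ≈ 4.7637 bits

D_KL(Q||P) = Σ Q(x) log₂(Q(x)/P(x))

Computing term by term:
  Q(1)·log₂(Q(1)/P(1)) = 0.0099·log₂(0.0099/0.1629) = -0.04000
  Q(2)·log₂(Q(2)/P(2)) = 0.0208·log₂(0.0208/0.8064) = -0.10976
  Q(3)·log₂(Q(3)/P(3)) = 0.8064·log₂(0.8064/0.0208) = 4.25524
  Q(4)·log₂(Q(4)/P(4)) = 0.1629·log₂(0.1629/0.0099) = 0.65818

D_KL(Q||P) = -0.04000 - 0.10976 + 4.25524 + 0.65818 = 4.76366 ≈ 4.7637 bits

These ARE equal here. Q is P with outcomes relabeled (Q(1) = P(4), Q(2) = P(3), Q(3) = P(2), Q(4) = P(1)) by a relabeling that is its own inverse, so the two sums contain exactly the same terms in a different order. This is a special case — KL divergence is not symmetric in general: D_KL(P||Q) ≠ D_KL(Q||P) for most P, Q.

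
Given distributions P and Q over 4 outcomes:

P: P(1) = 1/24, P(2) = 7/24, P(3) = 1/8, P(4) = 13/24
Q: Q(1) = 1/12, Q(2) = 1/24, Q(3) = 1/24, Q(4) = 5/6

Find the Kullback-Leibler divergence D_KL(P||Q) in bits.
0.6386 bits

D_KL(P||Q) = Σ P(x) log₂(P(x)/Q(x))

Computing term by term:
  P(1)·log₂(P(1)/Q(1)) = (1/24)·log₂((1/24)/(1/12)) = -0.04167
  P(2)·log₂(P(2)/Q(2)) = (7/24)·log₂((7/24)/(1/24)) = 0.81881
  P(3)·log₂(P(3)/Q(3)) = (1/8)·log₂((1/8)/(1/24)) = 0.19812
  P(4)·log₂(P(4)/Q(4)) = (13/24)·log₂((13/24)/(5/6)) = -0.33664

D_KL(P||Q) = -0.04167 + 0.81881 + 0.19812 - 0.33664 = 0.63862 ≈ 0.6386 bits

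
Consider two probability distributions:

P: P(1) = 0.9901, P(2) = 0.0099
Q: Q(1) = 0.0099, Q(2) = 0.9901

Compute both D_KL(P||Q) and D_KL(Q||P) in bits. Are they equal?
D_KL(P||Q) = 6.5125 bits, D_KL(Q||P) = 6.5125 bits. Yes, in this case they are equal (although KL divergence is not symmetric in general).

D_KL(P||Q) = Σ P(x) log₂(P(x)/Q(x))

Computing term by term:
  P(1)·log₂(P(1)/Q(1)) = 0.9901·log₂(0.9901/0.0099) = 6.57823
  P(2)·log₂(P(2)/Q(2)) = 0.0099·log₂(0.0099/0.9901) = -0.06578

D_KL(P||Q) = 6.57823 - 0.06578 = 6.51245 ≈ 6.5125 bits

D_KL(Q||P) = Σ Q(x) log₂(Q(x)/P(x))

Computing term by term:
  Q(1)·log₂(Q(1)/P(1)) = 0.0099·log₂(0.0099/0.9901) = -0.06578
  Q(2)·log₂(Q(2)/P(2)) = 0.9901·log₂(0.9901/0.0099) = 6.57823

D_KL(Q||P) = -0.06578 + 6.57823 = 6.51245 ≈ 6.5125 bits

These ARE equal here. Q is P with outcomes relabeled (Q(1) = P(2), Q(2) = P(1)) by a relabeling that is its own inverse, so the two sums contain exactly the same terms in a different order. This is a special case — KL divergence is not symmetric in general: D_KL(P||Q) ≠ D_KL(Q||P) for most P, Q.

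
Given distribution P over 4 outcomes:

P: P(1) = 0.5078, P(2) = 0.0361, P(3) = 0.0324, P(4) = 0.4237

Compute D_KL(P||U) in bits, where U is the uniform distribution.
0.6453 bits

U(i) = 1/4 for all i

D_KL(P||U) = Σ P(x) log₂(P(x) / (1/4))
           = Σ P(x) log₂(P(x)) + log₂(4)
           = log₂(4) - H(P)

H(P) = -Σ P(x) log₂(P(x)):
  -P(1)·log₂(P(1)) = -(0.5078)·log₂(0.5078) = 0.49646
  -P(2)·log₂(P(2)) = -(0.0361)·log₂(0.0361) = 0.17299
  -P(3)·log₂(P(3)) = -(0.0324)·log₂(0.0324) = 0.16031
  -P(4)·log₂(P(4)) = -(0.4237)·log₂(0.4237) = 0.52492
H(P) = 0.49646 + 0.17299 + 0.16031 + 0.52492 = 1.35468 bits

log₂(4) = 2.00000 bits

D_KL(P||U) = 2.00000 - 1.35468 = 0.64532 ≈ 0.6453 bits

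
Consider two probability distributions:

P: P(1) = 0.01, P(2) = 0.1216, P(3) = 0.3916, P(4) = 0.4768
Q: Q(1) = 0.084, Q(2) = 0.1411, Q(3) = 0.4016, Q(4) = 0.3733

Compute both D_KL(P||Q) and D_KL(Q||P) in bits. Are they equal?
D_KL(P||Q) = 0.0973 bits, D_KL(Q||P) = 0.1710 bits. No, they are not equal.

D_KL(P||Q) = Σ P(x) log₂(P(x)/Q(x))

Computing term by term:
  P(1)·log₂(P(1)/Q(1)) = 0.01·log₂(0.01/0.084) = -0.03070
  P(2)·log₂(P(2)/Q(2)) = 0.1216·log₂(0.1216/0.1411) = -0.02609
  P(3)·log₂(P(3)/Q(3)) = 0.3916·log₂(0.3916/0.4016) = -0.01425
  P(4)·log₂(P(4)/Q(4)) = 0.4768·log₂(0.4768/0.3733) = 0.16833

D_KL(P||Q) = -0.03070 - 0.02609 - 0.01425 + 0.16833 = 0.09729 ≈ 0.0973 bits

D_KL(Q||P) = Σ Q(x) log₂(Q(x)/P(x))

Computing term by term:
  Q(1)·log₂(Q(1)/P(1)) = 0.084·log₂(0.084/0.01) = 0.25791
  Q(2)·log₂(Q(2)/P(2)) = 0.1411·log₂(0.1411/0.1216) = 0.03028
  Q(3)·log₂(Q(3)/P(3)) = 0.4016·log₂(0.4016/0.3916) = 0.01461
  Q(4)·log₂(Q(4)/P(4)) = 0.3733·log₂(0.3733/0.4768) = -0.13179

D_KL(Q||P) = 0.25791 + 0.03028 + 0.01461 - 0.13179 = 0.17101 ≈ 0.1710 bits

These are NOT equal (difference: 0.0737 bits). KL divergence is asymmetric: D_KL(P||Q) ≠ D_KL(Q||P) in general.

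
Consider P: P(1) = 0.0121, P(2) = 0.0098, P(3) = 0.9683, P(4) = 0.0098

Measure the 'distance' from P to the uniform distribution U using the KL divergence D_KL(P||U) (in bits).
1.7471 bits

U(i) = 1/4 for all i

D_KL(P||U) = Σ P(x) log₂(P(x) / (1/4))
           = Σ P(x) log₂(P(x)) + log₂(4)
           = log₂(4) - H(P)

H(P) = -Σ P(x) log₂(P(x)):
  -P(1)·log₂(P(1)) = -(0.0121)·log₂(0.0121) = 0.07706
  -P(2)·log₂(P(2)) = -(0.0098)·log₂(0.0098) = 0.06540
  -P(3)·log₂(P(3)) = -(0.9683)·log₂(0.9683) = 0.04500
  -P(4)·log₂(P(4)) = -(0.0098)·log₂(0.0098) = 0.06540
H(P) = 0.07706 + 0.06540 + 0.04500 + 0.06540 = 0.25286 bits

log₂(4) = 2.00000 bits

D_KL(P||U) = 2.00000 - 0.25286 = 1.74714 ≈ 1.7471 bits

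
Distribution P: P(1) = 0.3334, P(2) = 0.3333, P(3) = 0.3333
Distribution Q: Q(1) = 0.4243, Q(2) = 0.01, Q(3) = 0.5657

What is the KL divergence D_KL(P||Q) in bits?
1.3157 bits

D_KL(P||Q) = Σ P(x) log₂(P(x)/Q(x))

Computing term by term:
  P(1)·log₂(P(1)/Q(1)) = 0.3334·log₂(0.3334/0.4243) = -0.11597
  P(2)·log₂(P(2)/Q(2)) = 0.3333·log₂(0.3333/0.01) = 1.68608
  P(3)·log₂(P(3)/Q(3)) = 0.3333·log₂(0.3333/0.5657) = -0.25438

D_KL(P||Q) = -0.11597 + 1.68608 - 0.25438 = 1.31573 ≈ 1.3157 bits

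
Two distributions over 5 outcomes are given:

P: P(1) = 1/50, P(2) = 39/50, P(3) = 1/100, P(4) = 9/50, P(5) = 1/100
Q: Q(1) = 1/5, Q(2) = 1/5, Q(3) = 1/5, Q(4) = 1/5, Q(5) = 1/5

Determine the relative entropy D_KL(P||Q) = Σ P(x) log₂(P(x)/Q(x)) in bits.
1.3513 bits

D_KL(P||Q) = Σ P(x) log₂(P(x)/Q(x))

Computing term by term:
  P(1)·log₂(P(1)/Q(1)) = (1/50)·log₂((1/50)/(1/5)) = -0.06644
  P(2)·log₂(P(2)/Q(2)) = (39/50)·log₂((39/50)/(1/5)) = 1.53151
  P(3)·log₂(P(3)/Q(3)) = (1/100)·log₂((1/100)/(1/5)) = -0.04322
  P(4)·log₂(P(4)/Q(4)) = (9/50)·log₂((9/50)/(1/5)) = -0.02736
  P(5)·log₂(P(5)/Q(5)) = (1/100)·log₂((1/100)/(1/5)) = -0.04322

D_KL(P||Q) = -0.06644 + 1.53151 - 0.04322 - 0.02736 - 0.04322 = 1.35127 ≈ 1.3513 bits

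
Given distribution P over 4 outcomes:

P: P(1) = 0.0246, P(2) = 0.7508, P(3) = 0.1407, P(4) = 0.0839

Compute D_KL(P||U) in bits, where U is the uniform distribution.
0.8600 bits

U(i) = 1/4 for all i

D_KL(P||U) = Σ P(x) log₂(P(x) / (1/4))
           = Σ P(x) log₂(P(x)) + log₂(4)
           = log₂(4) - H(P)

H(P) = -Σ P(x) log₂(P(x)):
  -P(1)·log₂(P(1)) = -(0.0246)·log₂(0.0246) = 0.13149
  -P(2)·log₂(P(2)) = -(0.7508)·log₂(0.7508) = 0.31046
  -P(3)·log₂(P(3)) = -(0.1407)·log₂(0.1407) = 0.39808
  -P(4)·log₂(P(4)) = -(0.0839)·log₂(0.0839) = 0.29996
H(P) = 0.13149 + 0.31046 + 0.39808 + 0.29996 = 1.13999 bits

log₂(4) = 2.00000 bits

D_KL(P||U) = 2.00000 - 1.13999 = 0.86001 ≈ 0.8600 bits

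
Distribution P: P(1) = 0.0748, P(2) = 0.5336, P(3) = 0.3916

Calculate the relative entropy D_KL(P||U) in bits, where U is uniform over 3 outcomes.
0.2920 bits

U(i) = 1/3 for all i

D_KL(P||U) = Σ P(x) log₂(P(x) / (1/3))
           = Σ P(x) log₂(P(x)) + log₂(3)
           = log₂(3) - H(P)

H(P) = -Σ P(x) log₂(P(x)):
  -P(1)·log₂(P(1)) = -(0.0748)·log₂(0.0748) = 0.27981
  -P(2)·log₂(P(2)) = -(0.5336)·log₂(0.5336) = 0.48353
  -P(3)·log₂(P(3)) = -(0.3916)·log₂(0.3916) = 0.52966
H(P) = 0.27981 + 0.48353 + 0.52966 = 1.29300 bits

log₂(3) = 1.58496 bits

D_KL(P||U) = 1.58496 - 1.29300 = 0.29196 ≈ 0.2920 bits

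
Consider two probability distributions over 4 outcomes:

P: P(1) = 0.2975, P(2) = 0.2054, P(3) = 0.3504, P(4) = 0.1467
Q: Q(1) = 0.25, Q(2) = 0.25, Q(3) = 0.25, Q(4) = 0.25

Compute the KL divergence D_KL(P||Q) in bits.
0.0743 bits

D_KL(P||Q) = Σ P(x) log₂(P(x)/Q(x))

Computing term by term:
  P(1)·log₂(P(1)/Q(1)) = 0.2975·log₂(0.2975/0.25) = 0.07466
  P(2)·log₂(P(2)/Q(2)) = 0.2054·log₂(0.2054/0.25) = -0.05823
  P(3)·log₂(P(3)/Q(3)) = 0.3504·log₂(0.3504/0.25) = 0.17067
  P(4)·log₂(P(4)/Q(4)) = 0.1467·log₂(0.1467/0.25) = -0.11282

D_KL(P||Q) = 0.07466 - 0.05823 + 0.17067 - 0.11282 = 0.07428 ≈ 0.0743 bits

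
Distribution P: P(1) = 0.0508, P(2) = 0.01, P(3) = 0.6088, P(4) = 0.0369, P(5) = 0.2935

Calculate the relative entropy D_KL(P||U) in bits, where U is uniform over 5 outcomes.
0.9065 bits

U(i) = 1/5 for all i

D_KL(P||U) = Σ P(x) log₂(P(x) / (1/5))
           = Σ P(x) log₂(P(x)) + log₂(5)
           = log₂(5) - H(P)

H(P) = -Σ P(x) log₂(P(x)):
  -P(1)·log₂(P(1)) = -(0.0508)·log₂(0.0508) = 0.21839
  -P(2)·log₂(P(2)) = -(0.01)·log₂(0.01) = 0.06644
  -P(3)·log₂(P(3)) = -(0.6088)·log₂(0.6088) = 0.43588
  -P(4)·log₂(P(4)) = -(0.0369)·log₂(0.0369) = 0.17565
  -P(5)·log₂(P(5)) = -(0.2935)·log₂(0.2935) = 0.51907
H(P) = 0.21839 + 0.06644 + 0.43588 + 0.17565 + 0.51907 = 1.41543 bits

log₂(5) = 2.32193 bits

D_KL(P||U) = 2.32193 - 1.41543 = 0.90650 ≈ 0.9065 bits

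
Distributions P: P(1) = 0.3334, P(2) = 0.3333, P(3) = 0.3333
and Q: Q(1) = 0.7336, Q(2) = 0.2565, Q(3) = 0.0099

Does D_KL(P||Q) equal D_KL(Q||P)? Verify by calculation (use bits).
D_KL(P||Q) = 1.4375 bits, D_KL(Q||P) = 0.6875 bits. No — D_KL(P||Q) ≠ D_KL(Q||P) for this pair.

D_KL(P||Q) = Σ P(x) log₂(P(x)/Q(x))

Computing term by term:
  P(1)·log₂(P(1)/Q(1)) = 0.3334·log₂(0.3334/0.7336) = -0.37932
  P(2)·log₂(P(2)/Q(2)) = 0.3333·log₂(0.3333/0.2565) = 0.12594
  P(3)·log₂(P(3)/Q(3)) = 0.3333·log₂(0.3333/0.0099) = 1.69091

D_KL(P||Q) = -0.37932 + 0.12594 + 1.69091 = 1.43753 ≈ 1.4375 bits

D_KL(Q||P) = Σ Q(x) log₂(Q(x)/P(x))

Computing term by term:
  Q(1)·log₂(Q(1)/P(1)) = 0.7336·log₂(0.7336/0.3334) = 0.83465
  Q(2)·log₂(Q(2)/P(2)) = 0.2565·log₂(0.2565/0.3333) = -0.09692
  Q(3)·log₂(Q(3)/P(3)) = 0.0099·log₂(0.0099/0.3333) = -0.05023

D_KL(Q||P) = 0.83465 - 0.09692 - 0.05023 = 0.68750 ≈ 0.6875 bits

These are NOT equal (difference: 0.7500 bits). KL divergence is asymmetric: D_KL(P||Q) ≠ D_KL(Q||P) in general.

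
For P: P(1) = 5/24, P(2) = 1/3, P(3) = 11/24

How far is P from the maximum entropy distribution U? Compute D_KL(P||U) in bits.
0.0693 bits

U(i) = 1/3 for all i

D_KL(P||U) = Σ P(x) log₂(P(x) / (1/3))
           = Σ P(x) log₂(P(x)) + log₂(3)
           = log₂(3) - H(P)

H(P) = -Σ P(x) log₂(P(x)):
  -P(1)·log₂(P(1)) = -(5/24)·log₂(5/24) = 0.47147
  -P(2)·log₂(P(2)) = -(1/3)·log₂(1/3) = 0.52832
  -P(3)·log₂(P(3)) = -(11/24)·log₂(11/24) = 0.51587
H(P) = 0.47147 + 0.52832 + 0.51587 = 1.51566 bits

log₂(3) = 1.58496 bits

D_KL(P||U) = 1.58496 - 1.51566 = 0.06930 ≈ 0.0693 bits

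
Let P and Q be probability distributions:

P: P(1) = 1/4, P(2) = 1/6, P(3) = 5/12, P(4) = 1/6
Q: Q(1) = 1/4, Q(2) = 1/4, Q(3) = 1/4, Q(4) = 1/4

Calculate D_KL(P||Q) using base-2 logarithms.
0.1121 bits

D_KL(P||Q) = Σ P(x) log₂(P(x)/Q(x))

Computing term by term:
  P(1)·log₂(P(1)/Q(1)) = (1/4)·log₂((1/4)/(1/4)) = 0.00000
  P(2)·log₂(P(2)/Q(2)) = (1/6)·log₂((1/6)/(1/4)) = -0.09749
  P(3)·log₂(P(3)/Q(3)) = (5/12)·log₂((5/12)/(1/4)) = 0.30707
  P(4)·log₂(P(4)/Q(4)) = (1/6)·log₂((1/6)/(1/4)) = -0.09749

D_KL(P||Q) = 0.00000 - 0.09749 + 0.30707 - 0.09749 = 0.11209 ≈ 0.1121 bits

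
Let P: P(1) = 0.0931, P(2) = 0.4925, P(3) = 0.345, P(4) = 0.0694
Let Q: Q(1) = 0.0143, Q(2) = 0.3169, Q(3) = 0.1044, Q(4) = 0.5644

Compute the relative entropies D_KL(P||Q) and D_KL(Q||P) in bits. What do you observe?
D_KL(P||Q) = 0.9500 bits, D_KL(Q||P) = 1.2863 bits. The two directions give different values (D_KL(Q||P) exceeds D_KL(P||Q) by 0.3363 bits): KL divergence is asymmetric.

D_KL(P||Q) = Σ P(x) log₂(P(x)/Q(x))

Computing term by term:
  P(1)·log₂(P(1)/Q(1)) = 0.0931·log₂(0.0931/0.0143) = 0.25163
  P(2)·log₂(P(2)/Q(2)) = 0.4925·log₂(0.4925/0.3169) = 0.31328
  P(3)·log₂(P(3)/Q(3)) = 0.345·log₂(0.345/0.1044) = 0.59494
  P(4)·log₂(P(4)/Q(4)) = 0.0694·log₂(0.0694/0.5644) = -0.20985

D_KL(P||Q) = 0.25163 + 0.31328 + 0.59494 - 0.20985 = 0.95000 ≈ 0.9500 bits

D_KL(Q||P) = Σ Q(x) log₂(Q(x)/P(x))

Computing term by term:
  Q(1)·log₂(Q(1)/P(1)) = 0.0143·log₂(0.0143/0.0931) = -0.03865
  Q(2)·log₂(Q(2)/P(2)) = 0.3169·log₂(0.3169/0.4925) = -0.20158
  Q(3)·log₂(Q(3)/P(3)) = 0.1044·log₂(0.1044/0.345) = -0.18004
  Q(4)·log₂(Q(4)/P(4)) = 0.5644·log₂(0.5644/0.0694) = 1.70658

D_KL(Q||P) = -0.03865 - 0.20158 - 0.18004 + 1.70658 = 1.28631 ≈ 1.2863 bits

These are NOT equal (difference: 0.3363 bits). KL divergence is asymmetric: D_KL(P||Q) ≠ D_KL(Q||P) in general.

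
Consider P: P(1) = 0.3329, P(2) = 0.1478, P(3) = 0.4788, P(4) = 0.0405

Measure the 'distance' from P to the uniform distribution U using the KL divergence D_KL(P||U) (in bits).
0.3680 bits

U(i) = 1/4 for all i

D_KL(P||U) = Σ P(x) log₂(P(x) / (1/4))
           = Σ P(x) log₂(P(x)) + log₂(4)
           = log₂(4) - H(P)

H(P) = -Σ P(x) log₂(P(x)):
  -P(1)·log₂(P(1)) = -(0.3329)·log₂(0.3329) = 0.52826
  -P(2)·log₂(P(2)) = -(0.1478)·log₂(0.1478) = 0.40767
  -P(3)·log₂(P(3)) = -(0.4788)·log₂(0.4788) = 0.50873
  -P(4)·log₂(P(4)) = -(0.0405)·log₂(0.0405) = 0.18735
H(P) = 0.52826 + 0.40767 + 0.50873 + 0.18735 = 1.63201 bits

log₂(4) = 2.00000 bits

D_KL(P||U) = 2.00000 - 1.63201 = 0.36799 ≈ 0.3680 bits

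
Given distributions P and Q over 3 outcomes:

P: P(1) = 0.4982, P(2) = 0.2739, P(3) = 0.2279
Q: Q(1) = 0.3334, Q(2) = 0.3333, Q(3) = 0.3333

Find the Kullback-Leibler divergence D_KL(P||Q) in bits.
0.0861 bits

D_KL(P||Q) = Σ P(x) log₂(P(x)/Q(x))

Computing term by term:
  P(1)·log₂(P(1)/Q(1)) = 0.4982·log₂(0.4982/0.3334) = 0.28869
  P(2)·log₂(P(2)/Q(2)) = 0.2739·log₂(0.2739/0.3333) = -0.07756
  P(3)·log₂(P(3)/Q(3)) = 0.2279·log₂(0.2279/0.3333) = -0.12499

D_KL(P||Q) = 0.28869 - 0.07756 - 0.12499 = 0.08614 ≈ 0.0861 bits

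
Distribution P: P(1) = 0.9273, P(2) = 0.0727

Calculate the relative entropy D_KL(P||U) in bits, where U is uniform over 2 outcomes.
0.6241 bits

U(i) = 1/2 for all i

D_KL(P||U) = Σ P(x) log₂(P(x) / (1/2))
           = Σ P(x) log₂(P(x)) + log₂(2)
           = log₂(2) - H(P)

H(P) = -Σ P(x) log₂(P(x)):
  -P(1)·log₂(P(1)) = -(0.9273)·log₂(0.9273) = 0.10098
  -P(2)·log₂(P(2)) = -(0.0727)·log₂(0.0727) = 0.27494
H(P) = 0.10098 + 0.27494 = 0.37592 bits

log₂(2) = 1.00000 bits

D_KL(P||U) = 1.00000 - 0.37592 = 0.62408 ≈ 0.6241 bits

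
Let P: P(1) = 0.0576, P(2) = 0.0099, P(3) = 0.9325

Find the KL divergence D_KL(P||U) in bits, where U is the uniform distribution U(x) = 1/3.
1.1878 bits

U(i) = 1/3 for all i

D_KL(P||U) = Σ P(x) log₂(P(x) / (1/3))
           = Σ P(x) log₂(P(x)) + log₂(3)
           = log₂(3) - H(P)

H(P) = -Σ P(x) log₂(P(x)):
  -P(1)·log₂(P(1)) = -(0.0576)·log₂(0.0576) = 0.23718
  -P(2)·log₂(P(2)) = -(0.0099)·log₂(0.0099) = 0.06592
  -P(3)·log₂(P(3)) = -(0.9325)·log₂(0.9325) = 0.09402
H(P) = 0.23718 + 0.06592 + 0.09402 = 0.39712 bits

log₂(3) = 1.58496 bits

D_KL(P||U) = 1.58496 - 0.39712 = 1.18784 ≈ 1.1878 bits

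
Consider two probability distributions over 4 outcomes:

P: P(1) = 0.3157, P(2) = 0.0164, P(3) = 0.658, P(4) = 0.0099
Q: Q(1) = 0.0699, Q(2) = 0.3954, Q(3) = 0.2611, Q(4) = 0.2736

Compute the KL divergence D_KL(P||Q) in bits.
1.4414 bits

D_KL(P||Q) = Σ P(x) log₂(P(x)/Q(x))

Computing term by term:
  P(1)·log₂(P(1)/Q(1)) = 0.3157·log₂(0.3157/0.0699) = 0.68671
  P(2)·log₂(P(2)/Q(2)) = 0.0164·log₂(0.0164/0.3954) = -0.07530
  P(3)·log₂(P(3)/Q(3)) = 0.658·log₂(0.658/0.2611) = 0.87743
  P(4)·log₂(P(4)/Q(4)) = 0.0099·log₂(0.0099/0.2736) = -0.04741

D_KL(P||Q) = 0.68671 - 0.07530 + 0.87743 - 0.04741 = 1.44143 ≈ 1.4414 bits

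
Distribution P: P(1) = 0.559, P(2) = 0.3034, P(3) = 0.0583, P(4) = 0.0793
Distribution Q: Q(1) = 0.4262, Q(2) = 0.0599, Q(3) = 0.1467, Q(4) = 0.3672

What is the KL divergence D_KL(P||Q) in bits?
0.6759 bits

D_KL(P||Q) = Σ P(x) log₂(P(x)/Q(x))

Computing term by term:
  P(1)·log₂(P(1)/Q(1)) = 0.559·log₂(0.559/0.4262) = 0.21875
  P(2)·log₂(P(2)/Q(2)) = 0.3034·log₂(0.3034/0.0599) = 0.71014
  P(3)·log₂(P(3)/Q(3)) = 0.0583·log₂(0.0583/0.1467) = -0.07761
  P(4)·log₂(P(4)/Q(4)) = 0.0793·log₂(0.0793/0.3672) = -0.17535

D_KL(P||Q) = 0.21875 + 0.71014 - 0.07761 - 0.17535 = 0.67593 ≈ 0.6759 bits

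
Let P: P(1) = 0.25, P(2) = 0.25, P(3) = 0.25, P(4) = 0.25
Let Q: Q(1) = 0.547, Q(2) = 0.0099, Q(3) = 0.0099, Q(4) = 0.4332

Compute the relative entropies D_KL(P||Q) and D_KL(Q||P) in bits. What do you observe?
D_KL(P||Q) = 1.8485 bits, D_KL(Q||P) = 0.8692 bits. The two directions give different values (D_KL(P||Q) exceeds D_KL(Q||P) by 0.9793 bits): KL divergence is asymmetric.

D_KL(P||Q) = Σ P(x) log₂(P(x)/Q(x))

Computing term by term:
  P(1)·log₂(P(1)/Q(1)) = 0.25·log₂(0.25/0.547) = -0.28240
  P(2)·log₂(P(2)/Q(2)) = 0.25·log₂(0.25/0.0099) = 1.16459
  P(3)·log₂(P(3)/Q(3)) = 0.25·log₂(0.25/0.0099) = 1.16459
  P(4)·log₂(P(4)/Q(4)) = 0.25·log₂(0.25/0.4332) = -0.19828

D_KL(P||Q) = -0.28240 + 1.16459 + 1.16459 - 0.19828 = 1.84850 ≈ 1.8485 bits

D_KL(Q||P) = Σ Q(x) log₂(Q(x)/P(x))

Computing term by term:
  Q(1)·log₂(Q(1)/P(1)) = 0.547·log₂(0.547/0.25) = 0.61790
  Q(2)·log₂(Q(2)/P(2)) = 0.0099·log₂(0.0099/0.25) = -0.04612
  Q(3)·log₂(Q(3)/P(3)) = 0.0099·log₂(0.0099/0.25) = -0.04612
  Q(4)·log₂(Q(4)/P(4)) = 0.4332·log₂(0.4332/0.25) = 0.34357

D_KL(Q||P) = 0.61790 - 0.04612 - 0.04612 + 0.34357 = 0.86923 ≈ 0.8692 bits

These are NOT equal (difference: 0.9793 bits). KL divergence is asymmetric: D_KL(P||Q) ≠ D_KL(Q||P) in general.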